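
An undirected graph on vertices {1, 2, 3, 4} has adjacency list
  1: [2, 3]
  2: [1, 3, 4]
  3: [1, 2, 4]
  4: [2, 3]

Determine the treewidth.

2

A width-2 tree decomposition is:
Bags: B1 = {1, 2, 3}  B2 = {2, 3, 4}
Tree: B1–B2
The largest bag has 3 vertices, giving width 2; this decomposition certifies tw(G) ≤ 2. Conversely, {1, 2, 3} is a clique of size 3, and the vertices of any clique must share a bag in every tree decomposition; so some bag has ≥ 3 vertices and tw(G) ≥ 2. Combining the bounds, tw(G) = 2.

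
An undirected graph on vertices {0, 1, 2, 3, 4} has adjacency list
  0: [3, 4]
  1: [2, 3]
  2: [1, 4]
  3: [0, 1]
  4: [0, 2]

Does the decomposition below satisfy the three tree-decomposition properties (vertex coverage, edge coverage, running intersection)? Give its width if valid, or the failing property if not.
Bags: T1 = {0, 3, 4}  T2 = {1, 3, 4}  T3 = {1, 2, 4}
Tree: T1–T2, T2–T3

Yes; width 2.

Vertex coverage: the bags together contain {0, 1, 2, 3, 4}, the full vertex set. Edge coverage: each edge of G has both endpoints in at least one bag. Running intersection: for every vertex, the bags containing it form a connected subtree. All three properties hold, so this is a valid tree decomposition of width max|bag| − 1 = 2, and hence tw(G) ≤ 2.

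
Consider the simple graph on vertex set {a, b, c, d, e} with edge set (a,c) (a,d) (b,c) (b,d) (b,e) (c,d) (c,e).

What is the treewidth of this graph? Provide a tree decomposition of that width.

The largest bag has 3 vertices, giving width 2; this decomposition certifies tw(G) ≤ 2. Conversely, {a, c, d} is a clique of size 3, and the vertices of any clique must share a bag in every tree decomposition; so some bag has ≥ 3 vertices and tw(G) ≥ 2. The upper and lower bounds meet at 2, so that is the treewidth.

Treewidth 2.
One optimal decomposition is:
Bags: B1 = {b, c, d}  B2 = {a, c, d}  B3 = {b, c, e}
Tree: B1–B2, B1–B3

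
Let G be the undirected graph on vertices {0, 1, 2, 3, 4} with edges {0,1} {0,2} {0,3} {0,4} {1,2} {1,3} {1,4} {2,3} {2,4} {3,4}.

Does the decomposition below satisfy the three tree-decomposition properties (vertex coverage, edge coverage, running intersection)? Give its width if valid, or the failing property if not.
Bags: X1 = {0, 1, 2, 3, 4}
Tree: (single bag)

Vertex coverage: the bags together contain {0, 1, 2, 3, 4}, the full vertex set. Edge coverage: each edge of G has both endpoints in at least one bag. Running intersection: for every vertex, the bags containing it form a connected subtree. All three properties hold, so this is a valid tree decomposition of width max|bag| − 1 = 4, and hence tw(G) ≤ 4.

Yes; width 4.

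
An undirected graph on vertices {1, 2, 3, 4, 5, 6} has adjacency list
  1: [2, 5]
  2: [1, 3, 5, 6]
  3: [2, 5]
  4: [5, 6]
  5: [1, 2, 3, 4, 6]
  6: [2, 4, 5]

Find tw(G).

A width-2 tree decomposition is:
Bags: B1 = {1, 2, 5}  B2 = {2, 3, 5}  B3 = {2, 5, 6}  B4 = {4, 5, 6}
Tree: B1–B2, B1–B3, B3–B4
Every bag has size at most 3, so the width is 3 − 1 = 2 and tw(G) ≤ 2. Conversely, {1, 2, 5} is a clique of size 3, and the vertices of any clique must share a bag in every tree decomposition; so some bag has ≥ 3 vertices and tw(G) ≥ 2. The upper and lower bounds meet at 2, so that is the treewidth.

2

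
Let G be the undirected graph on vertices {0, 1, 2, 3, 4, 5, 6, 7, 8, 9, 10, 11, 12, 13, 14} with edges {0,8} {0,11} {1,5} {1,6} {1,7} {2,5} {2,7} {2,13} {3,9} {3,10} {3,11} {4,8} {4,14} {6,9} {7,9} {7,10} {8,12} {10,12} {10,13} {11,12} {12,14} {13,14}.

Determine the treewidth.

3

A width-3 tree decomposition is:
Bags: B1 = {0, 4, 8, 14}  B2 = {0, 8, 12, 14}  B3 = {0, 11, 12, 14}  B4 = {11, 12, 13, 14}  B5 = {10, 11, 12, 13}  B6 = {3, 10, 11, 13}  B7 = {2, 3, 10, 13}  B8 = {2, 3, 7, 10}  B9 = {2, 3, 7, 9}  B10 = {2, 5, 7, 9}  B11 = {1, 5, 7, 9}  B12 = {1, 5, 6, 9}
Tree: B1–B2, B2–B3, B3–B4, B4–B5, B5–B6, B6–B7, B7–B8, B8–B9, B9–B10, B10–B11, B11–B12
Every bag has size at most 4, so the width is 4 − 1 = 3 and tw(G) ≤ 3. For the lower bound: the 4 vertex sets {0,4,8}, {14}, {12}, {3,10,11,13} are disjoint, each induces a connected subgraph, and every pair is joined by at least one edge of G. Contracting each set to a single vertex therefore yields K_{4} as a minor, and since treewidth is minor-monotone, tw(G) ≥ tw(K_{4}) = 3. Combining the bounds, tw(G) = 3.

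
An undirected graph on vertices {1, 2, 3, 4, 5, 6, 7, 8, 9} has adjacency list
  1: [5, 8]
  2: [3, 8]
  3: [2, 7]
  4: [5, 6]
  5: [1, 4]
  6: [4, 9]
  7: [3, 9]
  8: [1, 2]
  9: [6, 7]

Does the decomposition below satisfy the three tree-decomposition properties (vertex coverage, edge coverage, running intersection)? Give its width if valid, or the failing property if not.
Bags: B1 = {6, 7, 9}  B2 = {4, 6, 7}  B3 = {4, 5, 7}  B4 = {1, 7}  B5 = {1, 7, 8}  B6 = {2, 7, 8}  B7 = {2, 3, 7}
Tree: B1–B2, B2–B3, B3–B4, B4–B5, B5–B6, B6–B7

No — edge (5,1) lies in no bag.

A tree decomposition must satisfy three properties: every vertex lies in some bag; for every edge, both endpoints lie together in some bag; and for every vertex, the bags containing it form a connected subtree. Here edge (5,1) lies in no bag, so the decomposition is invalid.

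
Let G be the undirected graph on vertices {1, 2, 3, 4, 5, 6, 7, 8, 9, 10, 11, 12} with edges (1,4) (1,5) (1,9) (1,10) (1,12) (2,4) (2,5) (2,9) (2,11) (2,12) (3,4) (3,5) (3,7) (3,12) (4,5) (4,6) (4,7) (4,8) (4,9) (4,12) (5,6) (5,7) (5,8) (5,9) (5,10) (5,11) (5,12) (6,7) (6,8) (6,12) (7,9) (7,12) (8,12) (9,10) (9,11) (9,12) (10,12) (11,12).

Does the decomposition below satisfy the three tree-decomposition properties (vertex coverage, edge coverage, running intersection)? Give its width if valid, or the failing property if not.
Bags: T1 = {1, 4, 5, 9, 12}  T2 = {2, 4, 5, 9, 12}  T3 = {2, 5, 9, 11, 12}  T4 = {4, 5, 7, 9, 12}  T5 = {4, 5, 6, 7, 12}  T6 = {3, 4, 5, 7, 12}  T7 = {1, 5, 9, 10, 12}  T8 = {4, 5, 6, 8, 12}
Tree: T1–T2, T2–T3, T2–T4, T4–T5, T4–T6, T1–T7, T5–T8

Yes; width 4.

Checking the three conditions: (i) the bags cover all of {1, 2, 3, 4, 5, 6, 7, 8, 9, 10, 11, 12}; (ii) for each edge, some bag contains both endpoints; (iii) the bags containing any fixed vertex form a subtree. All hold, so the decomposition is valid with width 5 − 1 = 4.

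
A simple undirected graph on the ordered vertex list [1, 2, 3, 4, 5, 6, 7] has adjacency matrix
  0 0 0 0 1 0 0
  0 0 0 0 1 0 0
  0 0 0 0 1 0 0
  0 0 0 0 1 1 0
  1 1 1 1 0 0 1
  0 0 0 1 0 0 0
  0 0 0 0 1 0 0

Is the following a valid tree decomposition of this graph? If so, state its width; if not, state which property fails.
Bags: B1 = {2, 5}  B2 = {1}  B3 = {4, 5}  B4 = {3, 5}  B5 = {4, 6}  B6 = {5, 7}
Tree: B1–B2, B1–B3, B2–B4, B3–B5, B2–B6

No — edge (5,1) lies in no bag.

A tree decomposition must satisfy three properties: every vertex lies in some bag; for every edge, both endpoints lie together in some bag; and for every vertex, the bags containing it form a connected subtree. Here edge (5,1) lies in no bag, so the decomposition is invalid.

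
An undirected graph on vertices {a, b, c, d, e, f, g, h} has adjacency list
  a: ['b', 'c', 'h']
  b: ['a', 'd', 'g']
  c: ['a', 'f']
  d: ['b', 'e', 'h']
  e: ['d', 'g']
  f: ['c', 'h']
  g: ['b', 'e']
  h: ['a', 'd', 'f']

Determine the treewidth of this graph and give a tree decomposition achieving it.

The largest bag has 3 vertices, giving width 2; this decomposition certifies tw(G) ≤ 2. The edges c–f–h–a–c form a cycle, so G is not a tree and its treewidth is at least 2. The upper and lower bounds meet at 2, so that is the treewidth.

Treewidth 2.
One such decomposition:
Bags: B1 = {a, c, f}  B2 = {a, f, h}  B3 = {a, b, h}  B4 = {b, d, h}  B5 = {b, d, g}  B6 = {d, e, g}
Tree: B1–B2, B2–B3, B3–B4, B4–B5, B5–B6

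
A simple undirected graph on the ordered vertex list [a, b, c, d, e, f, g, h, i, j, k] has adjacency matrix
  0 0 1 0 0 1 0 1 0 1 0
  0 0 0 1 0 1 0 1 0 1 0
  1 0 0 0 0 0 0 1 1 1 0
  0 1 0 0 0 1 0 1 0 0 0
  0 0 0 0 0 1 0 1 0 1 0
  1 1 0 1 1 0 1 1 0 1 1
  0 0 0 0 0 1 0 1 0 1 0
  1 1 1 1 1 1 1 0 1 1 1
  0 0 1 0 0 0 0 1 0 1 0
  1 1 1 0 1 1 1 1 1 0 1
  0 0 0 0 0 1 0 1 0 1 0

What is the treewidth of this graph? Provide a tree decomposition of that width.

Each bag holds 4 vertices, so the decomposition has width 3, which upper-bounds the treewidth. On the other hand G contains the 4-clique {b, d, f, h}. A clique must lie in a single bag of any decomposition, so no decomposition can have width below 3. Therefore the treewidth is 3.

Treewidth 3.
One such decomposition:
Bags: B1 = {f, h, j, k}  B2 = {f, g, h, j}  B3 = {a, f, h, j}  B4 = {a, c, h, j}  B5 = {c, h, i, j}  B6 = {e, f, h, j}  B7 = {b, f, h, j}  B8 = {b, d, f, h}
Tree: B1–B2, B1–B3, B3–B4, B4–B5, B1–B6, B1–B7, B7–B8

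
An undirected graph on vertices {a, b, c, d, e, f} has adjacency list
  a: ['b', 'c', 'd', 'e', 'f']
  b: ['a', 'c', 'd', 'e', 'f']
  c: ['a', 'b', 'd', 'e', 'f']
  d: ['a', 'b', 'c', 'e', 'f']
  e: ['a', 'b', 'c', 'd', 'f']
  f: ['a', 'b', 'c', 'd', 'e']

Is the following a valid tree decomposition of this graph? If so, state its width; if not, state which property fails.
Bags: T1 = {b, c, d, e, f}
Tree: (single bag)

A tree decomposition must satisfy three properties: every vertex lies in some bag; for every edge, both endpoints lie together in some bag; and for every vertex, the bags containing it form a connected subtree. Here vertex a appears in no bag, so the decomposition is invalid.

No — vertex a appears in no bag.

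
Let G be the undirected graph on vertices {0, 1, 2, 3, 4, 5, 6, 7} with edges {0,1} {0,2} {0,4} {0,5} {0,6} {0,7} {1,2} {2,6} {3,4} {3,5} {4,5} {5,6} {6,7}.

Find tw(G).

A width-2 tree decomposition is:
Bags: B1 = {3, 4, 5}  B2 = {0, 4, 5}  B3 = {0, 5, 6}  B4 = {0, 2, 6}  B5 = {0, 1, 2}  B6 = {0, 6, 7}
Tree: B1–B2, B2–B3, B3–B4, B4–B5, B3–B6
The largest bag has 3 vertices, giving width 2; this decomposition certifies tw(G) ≤ 2. On the other hand G contains the 3-clique {0, 1, 2}. A clique must lie in a single bag of any decomposition, so no decomposition can have width below 2. Therefore the treewidth is 2.

2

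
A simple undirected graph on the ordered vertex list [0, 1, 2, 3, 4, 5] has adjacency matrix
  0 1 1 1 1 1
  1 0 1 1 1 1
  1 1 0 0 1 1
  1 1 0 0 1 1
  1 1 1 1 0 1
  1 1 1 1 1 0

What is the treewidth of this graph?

4

A width-4 tree decomposition is:
Bags: B1 = {0, 1, 3, 4, 5}  B2 = {0, 1, 2, 4, 5}
Tree: B1–B2
Every bag has size at most 5, so the width is 5 − 1 = 4 and tw(G) ≤ 4. For the lower bound, the 5 vertices {0, 1, 2, 4, 5} are pairwise adjacent, and any tree decomposition puts a clique entirely inside one bag — forcing width ≥ 4. Therefore the treewidth is 4.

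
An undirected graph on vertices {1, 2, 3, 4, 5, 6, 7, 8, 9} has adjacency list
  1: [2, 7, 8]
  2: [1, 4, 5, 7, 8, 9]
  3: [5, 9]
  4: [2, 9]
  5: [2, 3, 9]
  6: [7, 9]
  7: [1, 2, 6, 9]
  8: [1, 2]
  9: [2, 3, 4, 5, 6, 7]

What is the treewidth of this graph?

A width-2 tree decomposition is:
Bags: B1 = {3, 5, 9}  B2 = {2, 5, 9}  B3 = {2, 7, 9}  B4 = {2, 4, 9}  B5 = {1, 2, 7}  B6 = {1, 2, 8}  B7 = {6, 7, 9}
Tree: B1–B2, B2–B3, B3–B4, B3–B5, B5–B6, B3–B7
Every bag has size at most 3, so the width is 3 − 1 = 2 and tw(G) ≤ 2. On the other hand G contains the 3-clique {1, 2, 8}. A clique must lie in a single bag of any decomposition, so no decomposition can have width below 2. Hence tw(G) = 2 exactly.

2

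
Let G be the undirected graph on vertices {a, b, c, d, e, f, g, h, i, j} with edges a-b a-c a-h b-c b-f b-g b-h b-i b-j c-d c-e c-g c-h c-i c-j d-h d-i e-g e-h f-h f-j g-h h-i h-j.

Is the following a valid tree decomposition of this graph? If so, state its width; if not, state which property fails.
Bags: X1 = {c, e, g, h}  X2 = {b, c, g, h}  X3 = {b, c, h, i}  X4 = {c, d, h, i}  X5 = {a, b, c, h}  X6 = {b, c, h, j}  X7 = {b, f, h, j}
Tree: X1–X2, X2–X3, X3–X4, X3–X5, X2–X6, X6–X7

Vertex coverage: the bags together contain {a, b, c, d, e, f, g, h, i, j}, the full vertex set. Edge coverage: each edge of G has both endpoints in at least one bag. Running intersection: for every vertex, the bags containing it form a connected subtree. All three properties hold, so this is a valid tree decomposition of width max|bag| − 1 = 3, and hence tw(G) ≤ 3.

Yes; width 3.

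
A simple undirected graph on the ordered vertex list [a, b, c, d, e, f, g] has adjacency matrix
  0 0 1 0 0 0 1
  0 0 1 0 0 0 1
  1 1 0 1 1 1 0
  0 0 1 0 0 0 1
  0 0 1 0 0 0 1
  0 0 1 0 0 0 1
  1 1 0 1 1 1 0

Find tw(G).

A width-2 tree decomposition is:
Bags: B1 = {b, c, g}  B2 = {c, f, g}  B3 = {c, e, g}  B4 = {a, c, g}  B5 = {c, d, g}
Tree: B1–B2, B2–B3, B3–B4, B4–B5
The largest bag has 3 vertices, giving width 2; this decomposition certifies tw(G) ≤ 2. For the lower bound, G contains the cycle c–b–g–f–c, so G is not a forest; only forests have treewidth ≤ 1, hence tw(G) ≥ 2. The upper and lower bounds meet at 2, so that is the treewidth.

2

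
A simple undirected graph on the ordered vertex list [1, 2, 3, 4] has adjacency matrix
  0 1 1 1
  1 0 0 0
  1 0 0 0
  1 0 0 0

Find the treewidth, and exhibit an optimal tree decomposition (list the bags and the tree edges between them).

Every bag has size at most 2, so the width is 2 − 1 = 1 and tw(G) ≤ 1. Since G has at least one edge (e.g. 3–1), it is not an edgeless graph, so tw(G) ≥ 1. The upper and lower bounds meet at 1, so that is the treewidth.

Treewidth 1.
One optimal decomposition is:
Bags: B1 = {1, 3}  B2 = {1, 4}  B3 = {1, 2}
Tree: B1–B2, B2–B3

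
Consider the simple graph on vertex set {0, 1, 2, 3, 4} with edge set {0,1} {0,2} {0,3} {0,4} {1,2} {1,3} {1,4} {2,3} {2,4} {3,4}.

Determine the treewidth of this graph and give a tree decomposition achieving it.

Treewidth 4.
One such decomposition:
Bags: B1 = {0, 1, 2, 3, 4}
Tree: (single bag)

A single bag containing all 5 vertices is trivially a valid decomposition of width 4. Conversely, {0, 1, 2, 3, 4} is a clique of size 5, and the vertices of any clique must share a bag in every tree decomposition; so some bag has ≥ 5 vertices and tw(G) ≥ 4. Combining the bounds, tw(G) = 4.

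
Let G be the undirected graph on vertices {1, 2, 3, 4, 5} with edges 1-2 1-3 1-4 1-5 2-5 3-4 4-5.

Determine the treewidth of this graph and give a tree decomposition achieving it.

The largest bag has 3 vertices, giving width 2; this decomposition certifies tw(G) ≤ 2. Conversely, {1, 2, 5} is a clique of size 3, and the vertices of any clique must share a bag in every tree decomposition; so some bag has ≥ 3 vertices and tw(G) ≥ 2. Combining the bounds, tw(G) = 2.

Treewidth 2.
One such decomposition:
Bags: B1 = {1, 3, 4}  B2 = {1, 4, 5}  B3 = {1, 2, 5}
Tree: B1–B2, B2–B3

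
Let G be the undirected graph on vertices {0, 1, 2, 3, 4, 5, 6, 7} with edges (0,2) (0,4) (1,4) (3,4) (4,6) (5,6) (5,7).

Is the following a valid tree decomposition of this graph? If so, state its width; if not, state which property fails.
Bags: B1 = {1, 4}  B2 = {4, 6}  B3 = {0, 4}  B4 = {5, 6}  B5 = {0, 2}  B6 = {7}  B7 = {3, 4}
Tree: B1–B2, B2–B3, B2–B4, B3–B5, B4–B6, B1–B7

A tree decomposition must satisfy three properties: every vertex lies in some bag; for every edge, both endpoints lie together in some bag; and for every vertex, the bags containing it form a connected subtree. Here edge (5,7) lies in no bag, so the decomposition is invalid.

No — edge (5,7) lies in no bag.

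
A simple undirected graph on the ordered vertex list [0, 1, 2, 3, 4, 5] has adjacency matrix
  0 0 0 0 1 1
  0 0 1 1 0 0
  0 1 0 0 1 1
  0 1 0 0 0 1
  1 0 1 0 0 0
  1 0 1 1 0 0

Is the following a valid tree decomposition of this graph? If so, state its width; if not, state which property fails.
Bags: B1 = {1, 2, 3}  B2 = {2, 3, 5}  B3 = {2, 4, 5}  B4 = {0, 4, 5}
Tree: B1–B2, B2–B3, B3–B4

Yes; width 2.

Checking the three conditions: (i) the bags cover all of {0, 1, 2, 3, 4, 5}; (ii) for each edge, some bag contains both endpoints; (iii) the bags containing any fixed vertex form a subtree. All hold, so the decomposition is valid with width 3 − 1 = 2.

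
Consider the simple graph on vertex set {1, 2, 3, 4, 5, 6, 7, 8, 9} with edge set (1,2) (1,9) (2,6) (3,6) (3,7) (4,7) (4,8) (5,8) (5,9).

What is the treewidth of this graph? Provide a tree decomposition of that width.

Each bag holds 3 vertices, so the decomposition has width 2, which upper-bounds the treewidth. The edges 3–7–4–8–5–9–1–2–6–3 form a cycle, so G is not a tree and its treewidth is at least 2. The upper and lower bounds meet at 2, so that is the treewidth.

Treewidth 2.
One such decomposition:
Bags: B1 = {3, 4, 7}  B2 = {3, 4, 8}  B3 = {3, 5, 8}  B4 = {3, 5, 9}  B5 = {1, 3, 9}  B6 = {1, 2, 3}  B7 = {2, 3, 6}
Tree: B1–B2, B2–B3, B3–B4, B4–B5, B5–B6, B6–B7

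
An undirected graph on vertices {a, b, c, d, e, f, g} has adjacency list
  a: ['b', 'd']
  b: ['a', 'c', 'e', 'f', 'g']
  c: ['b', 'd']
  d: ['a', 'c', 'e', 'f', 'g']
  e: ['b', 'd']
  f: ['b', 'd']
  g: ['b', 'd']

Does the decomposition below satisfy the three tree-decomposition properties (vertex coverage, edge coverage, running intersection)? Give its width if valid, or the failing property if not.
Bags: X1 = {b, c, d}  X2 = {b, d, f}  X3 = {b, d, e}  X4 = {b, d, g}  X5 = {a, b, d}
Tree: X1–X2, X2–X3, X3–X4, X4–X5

Vertex coverage: the bags together contain {a, b, c, d, e, f, g}, the full vertex set. Edge coverage: each edge of G has both endpoints in at least one bag. Running intersection: for every vertex, the bags containing it form a connected subtree. All three properties hold, so this is a valid tree decomposition of width max|bag| − 1 = 2, and hence tw(G) ≤ 2.

Yes; width 2.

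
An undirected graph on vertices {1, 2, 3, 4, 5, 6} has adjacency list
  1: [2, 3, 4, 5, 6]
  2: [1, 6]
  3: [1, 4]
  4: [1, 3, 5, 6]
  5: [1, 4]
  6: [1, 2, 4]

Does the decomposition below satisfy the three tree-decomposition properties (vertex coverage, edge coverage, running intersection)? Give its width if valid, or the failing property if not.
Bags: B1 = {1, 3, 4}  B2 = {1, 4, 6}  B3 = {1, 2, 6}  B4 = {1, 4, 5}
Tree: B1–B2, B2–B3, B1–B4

Checking the three conditions: (i) the bags cover all of {1, 2, 3, 4, 5, 6}; (ii) for each edge, some bag contains both endpoints; (iii) the bags containing any fixed vertex form a subtree. All hold, so the decomposition is valid with width 3 − 1 = 2.

Yes; width 2.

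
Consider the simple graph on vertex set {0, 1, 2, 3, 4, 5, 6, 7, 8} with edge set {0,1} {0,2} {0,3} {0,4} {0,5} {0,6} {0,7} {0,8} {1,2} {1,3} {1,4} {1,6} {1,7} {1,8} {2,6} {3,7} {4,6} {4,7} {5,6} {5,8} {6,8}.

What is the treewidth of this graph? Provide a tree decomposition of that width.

Treewidth 3.
Bags: B1 = {0, 1, 6, 8}  B2 = {0, 1, 4, 6}  B3 = {0, 1, 4, 7}  B4 = {0, 5, 6, 8}  B5 = {0, 1, 2, 6}  B6 = {0, 1, 3, 7}
Tree: B1–B2, B2–B3, B1–B4, B1–B5, B3–B6

Every bag has size at most 4, so the width is 4 − 1 = 3 and tw(G) ≤ 3. Conversely, {0, 1, 3, 7} is a clique of size 4, and the vertices of any clique must share a bag in every tree decomposition; so some bag has ≥ 4 vertices and tw(G) ≥ 3. Combining the bounds, tw(G) = 3.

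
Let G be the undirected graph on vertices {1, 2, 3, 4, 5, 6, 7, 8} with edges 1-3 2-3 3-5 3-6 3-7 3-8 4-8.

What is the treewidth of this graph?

1

A width-1 tree decomposition is:
Bags: B1 = {2, 3}  B2 = {3, 8}  B3 = {4, 8}  B4 = {1, 3}  B5 = {3, 7}  B6 = {3, 5}  B7 = {3, 6}
Tree: B1–B2, B2–B3, B1–B4, B1–B5, B5–B6, B2–B7
Every bag has size at most 2, so the width is 2 − 1 = 1 and tw(G) ≤ 1. G has an edge, so its treewidth is at least 1. Combining the bounds, tw(G) = 1.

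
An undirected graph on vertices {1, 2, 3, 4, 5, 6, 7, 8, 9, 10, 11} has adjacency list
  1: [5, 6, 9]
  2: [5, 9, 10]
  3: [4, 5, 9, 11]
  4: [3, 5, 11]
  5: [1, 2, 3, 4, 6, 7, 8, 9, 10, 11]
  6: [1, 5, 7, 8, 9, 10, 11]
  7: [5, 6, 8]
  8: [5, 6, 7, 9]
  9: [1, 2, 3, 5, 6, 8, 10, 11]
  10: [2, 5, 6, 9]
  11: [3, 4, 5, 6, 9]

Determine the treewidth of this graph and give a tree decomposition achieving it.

The largest bag has 4 vertices, giving width 3; this decomposition certifies tw(G) ≤ 3. Conversely, {2, 5, 9, 10} is a clique of size 4, and the vertices of any clique must share a bag in every tree decomposition; so some bag has ≥ 4 vertices and tw(G) ≥ 3. The upper and lower bounds meet at 3, so that is the treewidth.

Treewidth 3.
One optimal decomposition is:
Bags: B1 = {3, 5, 9, 11}  B2 = {5, 6, 9, 11}  B3 = {5, 6, 8, 9}  B4 = {5, 6, 7, 8}  B5 = {3, 4, 5, 11}  B6 = {1, 5, 6, 9}  B7 = {5, 6, 9, 10}  B8 = {2, 5, 9, 10}
Tree: B1–B2, B2–B3, B3–B4, B1–B5, B3–B6, B2–B7, B7–B8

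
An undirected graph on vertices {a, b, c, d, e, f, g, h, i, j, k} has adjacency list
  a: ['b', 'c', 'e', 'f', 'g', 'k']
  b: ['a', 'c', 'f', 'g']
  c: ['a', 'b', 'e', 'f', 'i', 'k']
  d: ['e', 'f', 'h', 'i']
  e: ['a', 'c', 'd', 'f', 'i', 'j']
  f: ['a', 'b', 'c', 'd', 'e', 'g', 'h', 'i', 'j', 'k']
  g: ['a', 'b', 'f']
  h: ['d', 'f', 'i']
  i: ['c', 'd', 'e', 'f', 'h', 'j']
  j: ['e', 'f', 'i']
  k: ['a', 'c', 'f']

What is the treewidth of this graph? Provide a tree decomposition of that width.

The largest bag has 4 vertices, giving width 3; this decomposition certifies tw(G) ≤ 3. On the other hand G contains the 4-clique {a, b, f, g}. A clique must lie in a single bag of any decomposition, so no decomposition can have width below 3. Hence tw(G) = 3 exactly.

Treewidth 3.
One such decomposition:
Bags: B1 = {d, e, f, i}  B2 = {e, f, i, j}  B3 = {c, e, f, i}  B4 = {a, c, e, f}  B5 = {a, b, c, f}  B6 = {a, b, f, g}  B7 = {d, f, h, i}  B8 = {a, c, f, k}
Tree: B1–B2, B2–B3, B3–B4, B4–B5, B5–B6, B1–B7, B5–B8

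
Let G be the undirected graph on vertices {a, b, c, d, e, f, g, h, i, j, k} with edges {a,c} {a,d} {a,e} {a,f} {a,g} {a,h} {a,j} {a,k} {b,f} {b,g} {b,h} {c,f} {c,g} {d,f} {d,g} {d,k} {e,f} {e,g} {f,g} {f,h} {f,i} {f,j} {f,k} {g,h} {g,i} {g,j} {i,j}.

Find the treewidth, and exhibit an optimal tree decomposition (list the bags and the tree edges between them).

Treewidth 3.
One such decomposition:
Bags: B1 = {a, e, f, g}  B2 = {a, c, f, g}  B3 = {a, f, g, j}  B4 = {a, f, g, h}  B5 = {b, f, g, h}  B6 = {a, d, f, g}  B7 = {a, d, f, k}  B8 = {f, g, i, j}
Tree: B1–B2, B2–B3, B2–B4, B4–B5, B4–B6, B6–B7, B3–B8

The largest bag has 4 vertices, giving width 3; this decomposition certifies tw(G) ≤ 3. On the other hand G contains the 4-clique {a, d, f, g}. A clique must lie in a single bag of any decomposition, so no decomposition can have width below 3. Combining the bounds, tw(G) = 3.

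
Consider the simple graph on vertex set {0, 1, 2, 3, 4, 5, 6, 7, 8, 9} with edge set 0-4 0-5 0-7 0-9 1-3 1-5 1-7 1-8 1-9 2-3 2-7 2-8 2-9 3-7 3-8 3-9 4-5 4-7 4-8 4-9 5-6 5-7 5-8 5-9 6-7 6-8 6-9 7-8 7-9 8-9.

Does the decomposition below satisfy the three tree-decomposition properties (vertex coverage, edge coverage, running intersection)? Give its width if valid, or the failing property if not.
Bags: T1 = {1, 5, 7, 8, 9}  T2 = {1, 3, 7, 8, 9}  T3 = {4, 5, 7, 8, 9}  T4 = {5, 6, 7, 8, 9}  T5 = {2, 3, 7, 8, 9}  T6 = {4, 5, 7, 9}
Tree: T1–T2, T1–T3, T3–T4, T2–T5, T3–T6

A tree decomposition must satisfy three properties: every vertex lies in some bag; for every edge, both endpoints lie together in some bag; and for every vertex, the bags containing it form a connected subtree. Here vertex 0 appears in no bag, so the decomposition is invalid.

No — vertex 0 appears in no bag.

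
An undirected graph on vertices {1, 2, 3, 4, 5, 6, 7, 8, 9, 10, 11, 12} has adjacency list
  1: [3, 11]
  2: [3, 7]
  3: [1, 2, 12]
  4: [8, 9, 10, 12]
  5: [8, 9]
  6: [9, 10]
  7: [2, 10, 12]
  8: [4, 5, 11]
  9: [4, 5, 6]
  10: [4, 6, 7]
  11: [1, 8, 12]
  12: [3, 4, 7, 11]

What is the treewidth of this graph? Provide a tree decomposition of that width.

Each bag holds 4 vertices, so the decomposition has width 3, which upper-bounds the treewidth. For the lower bound: the 4 vertex sets {5,6,9}, {8}, {4}, {7,10,11,12} are disjoint, each induces a connected subgraph, and every pair is joined by at least one edge of G. Contracting each set to a single vertex therefore yields K_{4} as a minor, and since treewidth is minor-monotone, tw(G) ≥ tw(K_{4}) = 3. The upper and lower bounds meet at 3, so that is the treewidth.

Treewidth 3.
One such decomposition:
Bags: B1 = {5, 6, 8, 9}  B2 = {4, 6, 8, 9}  B3 = {4, 6, 8, 10}  B4 = {4, 8, 10, 11}  B5 = {4, 10, 11, 12}  B6 = {7, 10, 11, 12}  B7 = {1, 7, 11, 12}  B8 = {1, 3, 7, 12}  B9 = {1, 2, 3, 7}
Tree: B1–B2, B2–B3, B3–B4, B4–B5, B5–B6, B6–B7, B7–B8, B8–B9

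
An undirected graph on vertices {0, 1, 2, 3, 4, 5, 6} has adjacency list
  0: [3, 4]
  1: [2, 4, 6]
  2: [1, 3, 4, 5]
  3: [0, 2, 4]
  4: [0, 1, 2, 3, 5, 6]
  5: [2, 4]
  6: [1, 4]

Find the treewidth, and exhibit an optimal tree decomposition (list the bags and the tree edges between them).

The largest bag has 3 vertices, giving width 2; this decomposition certifies tw(G) ≤ 2. Conversely, {0, 3, 4} is a clique of size 3, and the vertices of any clique must share a bag in every tree decomposition; so some bag has ≥ 3 vertices and tw(G) ≥ 2. The upper and lower bounds meet at 2, so that is the treewidth.

Treewidth 2.
One such decomposition:
Bags: B1 = {1, 2, 4}  B2 = {1, 4, 6}  B3 = {2, 4, 5}  B4 = {2, 3, 4}  B5 = {0, 3, 4}
Tree: B1–B2, B1–B3, B3–B4, B4–B5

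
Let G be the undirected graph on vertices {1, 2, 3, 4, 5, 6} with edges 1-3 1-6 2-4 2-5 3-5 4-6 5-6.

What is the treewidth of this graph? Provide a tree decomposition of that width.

Each bag holds 3 vertices, so the decomposition has width 2, which upper-bounds the treewidth. Since 2–4–6–5–2 is a cycle in G, G is not acyclic. Forests are exactly the graphs of treewidth ≤ 1, so tw(G) ≥ 2. Combining the bounds, tw(G) = 2.

Treewidth 2.
One such decomposition:
Bags: B1 = {2, 4, 5}  B2 = {4, 5, 6}  B3 = {3, 5, 6}  B4 = {1, 3, 6}
Tree: B1–B2, B2–B3, B3–B4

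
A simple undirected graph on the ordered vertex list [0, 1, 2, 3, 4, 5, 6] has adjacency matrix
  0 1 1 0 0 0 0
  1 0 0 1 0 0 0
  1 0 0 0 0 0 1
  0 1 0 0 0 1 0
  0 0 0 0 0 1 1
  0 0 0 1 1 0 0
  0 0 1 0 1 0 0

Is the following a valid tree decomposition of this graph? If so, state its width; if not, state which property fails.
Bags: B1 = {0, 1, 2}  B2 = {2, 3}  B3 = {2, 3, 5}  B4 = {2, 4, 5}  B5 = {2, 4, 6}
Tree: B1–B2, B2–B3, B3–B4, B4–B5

A tree decomposition must satisfy three properties: every vertex lies in some bag; for every edge, both endpoints lie together in some bag; and for every vertex, the bags containing it form a connected subtree. Here edge (1,3) lies in no bag, so the decomposition is invalid.

No — edge (1,3) lies in no bag.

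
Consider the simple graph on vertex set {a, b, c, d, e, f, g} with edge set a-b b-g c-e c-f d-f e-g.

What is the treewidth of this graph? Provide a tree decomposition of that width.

The largest bag has 2 vertices, giving width 1; this decomposition certifies tw(G) ≤ 1. Since G has at least one edge (e.g. e–g), it is not an edgeless graph, so tw(G) ≥ 1. The upper and lower bounds meet at 1, so that is the treewidth.

Treewidth 1.
One optimal decomposition is:
Bags: B1 = {e, g}  B2 = {b, g}  B3 = {c, e}  B4 = {c, f}  B5 = {a, b}  B6 = {d, f}
Tree: B1–B2, B1–B3, B3–B4, B2–B5, B4–B6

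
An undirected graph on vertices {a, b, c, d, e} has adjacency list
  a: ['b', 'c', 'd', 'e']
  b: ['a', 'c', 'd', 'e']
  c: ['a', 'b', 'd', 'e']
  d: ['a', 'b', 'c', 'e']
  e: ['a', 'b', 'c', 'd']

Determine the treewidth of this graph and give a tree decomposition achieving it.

With just one bag of size 5, the width is 5 − 1 = 4, so tw(G) ≤ 4. On the other hand G contains the 5-clique {a, b, c, d, e}. A clique must lie in a single bag of any decomposition, so no decomposition can have width below 4. Combining the bounds, tw(G) = 4.

Treewidth 4.
One such decomposition:
Bags: B1 = {a, b, c, d, e}
Tree: (single bag)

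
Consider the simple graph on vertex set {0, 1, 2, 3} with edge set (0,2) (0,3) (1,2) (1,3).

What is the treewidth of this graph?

2

A width-2 tree decomposition is:
Bags: B1 = {0, 1, 3}  B2 = {0, 1, 2}
Tree: B1–B2
The largest bag has 3 vertices, giving width 2; this decomposition certifies tw(G) ≤ 2. The edges 1–3–0–2–1 form a cycle, so G is not a tree and its treewidth is at least 2. The upper and lower bounds meet at 2, so that is the treewidth.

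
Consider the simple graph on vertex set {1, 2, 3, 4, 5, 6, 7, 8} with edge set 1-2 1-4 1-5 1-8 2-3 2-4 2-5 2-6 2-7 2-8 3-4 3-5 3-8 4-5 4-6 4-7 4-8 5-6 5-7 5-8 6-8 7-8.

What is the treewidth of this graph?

A width-4 tree decomposition is:
Bags: B1 = {1, 2, 4, 5, 8}  B2 = {2, 4, 5, 6, 8}  B3 = {2, 3, 4, 5, 8}  B4 = {2, 4, 5, 7, 8}
Tree: B1–B2, B1–B3, B3–B4
Every bag has size at most 5, so the width is 5 − 1 = 4 and tw(G) ≤ 4. Conversely, {1, 2, 4, 5, 8} is a clique of size 5, and the vertices of any clique must share a bag in every tree decomposition; so some bag has ≥ 5 vertices and tw(G) ≥ 4. Therefore the treewidth is 4.

4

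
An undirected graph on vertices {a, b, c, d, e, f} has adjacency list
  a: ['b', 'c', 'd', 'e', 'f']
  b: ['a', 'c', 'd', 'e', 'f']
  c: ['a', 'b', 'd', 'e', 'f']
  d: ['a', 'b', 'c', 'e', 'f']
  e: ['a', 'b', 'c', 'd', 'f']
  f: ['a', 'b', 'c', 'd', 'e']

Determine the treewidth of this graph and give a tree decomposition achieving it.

Treewidth 5.
One such decomposition:
Bags: B1 = {a, b, c, d, e, f}
Tree: (single bag)

With just one bag of size 6, the width is 6 − 1 = 5, so tw(G) ≤ 5. Conversely, {a, b, c, d, e, f} is a clique of size 6, and the vertices of any clique must share a bag in every tree decomposition; so some bag has ≥ 6 vertices and tw(G) ≥ 5. Combining the bounds, tw(G) = 5.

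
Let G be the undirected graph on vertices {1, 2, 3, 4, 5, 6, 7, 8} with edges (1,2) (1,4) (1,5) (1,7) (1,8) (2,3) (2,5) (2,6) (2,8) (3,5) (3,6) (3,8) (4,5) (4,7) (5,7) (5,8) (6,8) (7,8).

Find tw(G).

A width-3 tree decomposition is:
Bags: B1 = {1, 5, 7, 8}  B2 = {1, 4, 5, 7}  B3 = {1, 2, 5, 8}  B4 = {2, 3, 5, 8}  B5 = {2, 3, 6, 8}
Tree: B1–B2, B1–B3, B3–B4, B4–B5
The largest bag has 4 vertices, giving width 3; this decomposition certifies tw(G) ≤ 3. On the other hand G contains the 4-clique {1, 2, 5, 8}. A clique must lie in a single bag of any decomposition, so no decomposition can have width below 3. Hence tw(G) = 3 exactly.

3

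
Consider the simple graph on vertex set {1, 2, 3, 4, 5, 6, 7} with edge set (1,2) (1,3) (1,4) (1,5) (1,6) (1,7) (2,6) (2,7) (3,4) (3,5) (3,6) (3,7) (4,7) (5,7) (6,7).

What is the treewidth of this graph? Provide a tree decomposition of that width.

Treewidth 3.
One optimal decomposition is:
Bags: B1 = {1, 3, 5, 7}  B2 = {1, 3, 6, 7}  B3 = {1, 2, 6, 7}  B4 = {1, 3, 4, 7}
Tree: B1–B2, B2–B3, B2–B4

Every bag has size at most 4, so the width is 4 − 1 = 3 and tw(G) ≤ 3. On the other hand G contains the 4-clique {1, 2, 6, 7}. A clique must lie in a single bag of any decomposition, so no decomposition can have width below 3. The upper and lower bounds meet at 3, so that is the treewidth.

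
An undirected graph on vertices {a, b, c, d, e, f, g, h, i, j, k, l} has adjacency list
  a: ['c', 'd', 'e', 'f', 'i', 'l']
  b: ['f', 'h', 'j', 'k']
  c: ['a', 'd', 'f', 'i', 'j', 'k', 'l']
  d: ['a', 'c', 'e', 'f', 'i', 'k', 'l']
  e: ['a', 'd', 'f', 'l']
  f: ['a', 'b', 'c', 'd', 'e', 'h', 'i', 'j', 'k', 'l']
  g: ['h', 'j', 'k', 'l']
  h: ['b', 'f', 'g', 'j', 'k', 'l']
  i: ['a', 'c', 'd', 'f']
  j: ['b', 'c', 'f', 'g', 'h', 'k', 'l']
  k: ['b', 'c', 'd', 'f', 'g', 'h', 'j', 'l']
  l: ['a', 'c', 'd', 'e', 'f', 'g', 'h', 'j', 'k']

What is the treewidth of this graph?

4

A width-4 tree decomposition is:
Bags: B1 = {f, h, j, k, l}  B2 = {c, f, j, k, l}  B3 = {c, d, f, k, l}  B4 = {a, c, d, f, l}  B5 = {g, h, j, k, l}  B6 = {a, d, e, f, l}  B7 = {a, c, d, f, i}  B8 = {b, f, h, j, k}
Tree: B1–B2, B2–B3, B3–B4, B1–B5, B4–B6, B4–B7, B1–B8
Every bag has size at most 5, so the width is 5 − 1 = 4 and tw(G) ≤ 4. Conversely, {g, h, j, k, l} is a clique of size 5, and the vertices of any clique must share a bag in every tree decomposition; so some bag has ≥ 5 vertices and tw(G) ≥ 4. Hence tw(G) = 4 exactly.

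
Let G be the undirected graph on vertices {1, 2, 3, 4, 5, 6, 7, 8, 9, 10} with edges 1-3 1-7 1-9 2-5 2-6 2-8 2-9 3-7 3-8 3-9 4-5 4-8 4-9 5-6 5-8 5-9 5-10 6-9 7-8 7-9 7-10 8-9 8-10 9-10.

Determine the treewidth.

A width-3 tree decomposition is:
Bags: B1 = {2, 5, 8, 9}  B2 = {4, 5, 8, 9}  B3 = {5, 8, 9, 10}  B4 = {7, 8, 9, 10}  B5 = {3, 7, 8, 9}  B6 = {2, 5, 6, 9}  B7 = {1, 3, 7, 9}
Tree: B1–B2, B2–B3, B3–B4, B4–B5, B1–B6, B5–B7
Each bag holds 4 vertices, so the decomposition has width 3, which upper-bounds the treewidth. Conversely, {3, 7, 8, 9} is a clique of size 4, and the vertices of any clique must share a bag in every tree decomposition; so some bag has ≥ 4 vertices and tw(G) ≥ 3. Therefore the treewidth is 3.

3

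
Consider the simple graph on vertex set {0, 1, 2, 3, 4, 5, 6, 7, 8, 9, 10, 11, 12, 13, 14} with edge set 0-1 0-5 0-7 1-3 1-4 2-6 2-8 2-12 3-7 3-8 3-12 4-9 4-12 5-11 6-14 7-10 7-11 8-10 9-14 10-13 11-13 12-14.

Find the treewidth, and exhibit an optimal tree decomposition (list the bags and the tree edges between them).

Each bag holds 4 vertices, so the decomposition has width 3, which upper-bounds the treewidth. For the lower bound: the 4 vertex sets {6,9,14}, {4}, {12}, {1,2,3,8} are disjoint, each induces a connected subgraph, and every pair is joined by at least one edge of G. Contracting each set to a single vertex therefore yields K_{4} as a minor, and since treewidth is minor-monotone, tw(G) ≥ tw(K_{4}) = 3. Hence tw(G) = 3 exactly.

Treewidth 3.
Bags: B1 = {4, 6, 9, 14}  B2 = {4, 6, 12, 14}  B3 = {2, 4, 6, 12}  B4 = {1, 2, 4, 12}  B5 = {1, 2, 3, 12}  B6 = {1, 2, 3, 8}  B7 = {0, 1, 3, 8}  B8 = {0, 3, 7, 8}  B9 = {0, 7, 8, 10}  B10 = {0, 5, 7, 10}  B11 = {5, 7, 10, 11}  B12 = {5, 10, 11, 13}
Tree: B1–B2, B2–B3, B3–B4, B4–B5, B5–B6, B6–B7, B7–B8, B8–B9, B9–B10, B10–B11, B11–B12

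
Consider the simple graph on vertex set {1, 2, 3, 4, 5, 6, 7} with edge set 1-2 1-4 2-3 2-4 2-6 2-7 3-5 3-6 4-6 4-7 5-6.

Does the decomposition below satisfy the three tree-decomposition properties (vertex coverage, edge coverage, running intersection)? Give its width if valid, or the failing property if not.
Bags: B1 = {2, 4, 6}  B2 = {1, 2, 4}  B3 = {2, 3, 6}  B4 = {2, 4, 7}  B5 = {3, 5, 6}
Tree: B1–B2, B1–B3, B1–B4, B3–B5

Vertex coverage: the bags together contain {1, 2, 3, 4, 5, 6, 7}, the full vertex set. Edge coverage: each edge of G has both endpoints in at least one bag. Running intersection: for every vertex, the bags containing it form a connected subtree. All three properties hold, so this is a valid tree decomposition of width max|bag| − 1 = 2, and hence tw(G) ≤ 2.

Yes; width 2.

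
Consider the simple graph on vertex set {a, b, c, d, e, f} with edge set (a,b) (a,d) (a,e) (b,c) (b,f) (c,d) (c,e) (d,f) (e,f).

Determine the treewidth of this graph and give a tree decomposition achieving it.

Treewidth 3.
Bags: B1 = {a, c, d, f}  B2 = {a, b, c, f}  B3 = {a, c, e, f}
Tree: B1–B2, B2–B3

Each bag holds 4 vertices, so the decomposition has width 3, which upper-bounds the treewidth. For the lower bound: the 4 vertex sets {a,d}, {b,f}, {c}, {e} are disjoint, each induces a connected subgraph, and every pair is joined by at least one edge of G. Contracting each set to a single vertex therefore yields K_{4} as a minor, and since treewidth is minor-monotone, tw(G) ≥ tw(K_{4}) = 3. Hence tw(G) = 3 exactly.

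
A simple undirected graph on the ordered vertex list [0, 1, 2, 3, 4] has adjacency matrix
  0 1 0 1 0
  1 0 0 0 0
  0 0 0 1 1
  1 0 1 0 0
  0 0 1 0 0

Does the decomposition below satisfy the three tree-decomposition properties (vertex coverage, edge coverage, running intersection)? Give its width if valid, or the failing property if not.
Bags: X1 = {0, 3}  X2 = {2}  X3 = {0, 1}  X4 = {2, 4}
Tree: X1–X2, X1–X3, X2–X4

A tree decomposition must satisfy three properties: every vertex lies in some bag; for every edge, both endpoints lie together in some bag; and for every vertex, the bags containing it form a connected subtree. Here edge (3,2) lies in no bag, so the decomposition is invalid.

No — edge (3,2) lies in no bag.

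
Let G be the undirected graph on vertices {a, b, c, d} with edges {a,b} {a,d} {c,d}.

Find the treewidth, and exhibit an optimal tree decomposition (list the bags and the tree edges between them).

Each bag holds 2 vertices, so the decomposition has width 1, which upper-bounds the treewidth. G has an edge, so its treewidth is at least 1. The upper and lower bounds meet at 1, so that is the treewidth.

Treewidth 1.
One optimal decomposition is:
Bags: B1 = {c, d}  B2 = {a, d}  B3 = {a, b}
Tree: B1–B2, B2–B3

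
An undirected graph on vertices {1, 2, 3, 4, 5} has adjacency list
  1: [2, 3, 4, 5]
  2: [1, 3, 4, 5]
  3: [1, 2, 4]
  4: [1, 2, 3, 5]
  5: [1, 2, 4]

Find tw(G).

3

A width-3 tree decomposition is:
Bags: B1 = {1, 2, 4, 5}  B2 = {1, 2, 3, 4}
Tree: B1–B2
Each bag holds 4 vertices, so the decomposition has width 3, which upper-bounds the treewidth. Conversely, {1, 2, 3, 4} is a clique of size 4, and the vertices of any clique must share a bag in every tree decomposition; so some bag has ≥ 4 vertices and tw(G) ≥ 3. Combining the bounds, tw(G) = 3.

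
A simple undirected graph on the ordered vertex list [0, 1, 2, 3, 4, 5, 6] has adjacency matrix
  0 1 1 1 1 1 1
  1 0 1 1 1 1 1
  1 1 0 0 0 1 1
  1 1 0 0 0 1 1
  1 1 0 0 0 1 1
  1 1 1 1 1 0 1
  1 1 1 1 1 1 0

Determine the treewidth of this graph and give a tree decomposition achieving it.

Every bag has size at most 5, so the width is 5 − 1 = 4 and tw(G) ≤ 4. For the lower bound, the 5 vertices {0, 1, 2, 5, 6} are pairwise adjacent, and any tree decomposition puts a clique entirely inside one bag — forcing width ≥ 4. Hence tw(G) = 4 exactly.

Treewidth 4.
Bags: B1 = {0, 1, 3, 5, 6}  B2 = {0, 1, 2, 5, 6}  B3 = {0, 1, 4, 5, 6}
Tree: B1–B2, B1–B3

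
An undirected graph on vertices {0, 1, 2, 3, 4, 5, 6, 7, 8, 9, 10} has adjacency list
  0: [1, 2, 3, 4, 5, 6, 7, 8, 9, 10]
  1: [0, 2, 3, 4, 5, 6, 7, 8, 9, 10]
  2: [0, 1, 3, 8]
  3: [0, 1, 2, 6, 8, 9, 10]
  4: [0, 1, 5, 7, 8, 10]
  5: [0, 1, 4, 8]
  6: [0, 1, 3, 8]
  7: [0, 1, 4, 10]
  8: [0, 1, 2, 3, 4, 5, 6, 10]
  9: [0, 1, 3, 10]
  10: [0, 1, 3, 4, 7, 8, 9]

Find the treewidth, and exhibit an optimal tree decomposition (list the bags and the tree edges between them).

Treewidth 4.
One optimal decomposition is:
Bags: B1 = {0, 1, 4, 8, 10}  B2 = {0, 1, 3, 8, 10}  B3 = {0, 1, 3, 9, 10}  B4 = {0, 1, 3, 6, 8}  B5 = {0, 1, 4, 5, 8}  B6 = {0, 1, 2, 3, 8}  B7 = {0, 1, 4, 7, 10}
Tree: B1–B2, B2–B3, B2–B4, B1–B5, B4–B6, B1–B7

Every bag has size at most 5, so the width is 5 − 1 = 4 and tw(G) ≤ 4. Conversely, {0, 1, 2, 3, 8} is a clique of size 5, and the vertices of any clique must share a bag in every tree decomposition; so some bag has ≥ 5 vertices and tw(G) ≥ 4. Combining the bounds, tw(G) = 4.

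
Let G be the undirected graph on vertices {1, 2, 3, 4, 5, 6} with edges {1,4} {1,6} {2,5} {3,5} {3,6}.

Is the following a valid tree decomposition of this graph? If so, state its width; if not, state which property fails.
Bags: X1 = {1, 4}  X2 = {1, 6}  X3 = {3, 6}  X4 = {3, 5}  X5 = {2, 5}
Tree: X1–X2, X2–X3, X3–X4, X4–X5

Every vertex of G appears in some bag (union = {1, 2, 3, 4, 5, 6}); every edge is covered by a bag; and for each vertex v the set of bags containing v is connected in the bag tree. The decomposition is therefore valid. The largest bag has 2 vertices, so the width is 1.

Yes; width 1.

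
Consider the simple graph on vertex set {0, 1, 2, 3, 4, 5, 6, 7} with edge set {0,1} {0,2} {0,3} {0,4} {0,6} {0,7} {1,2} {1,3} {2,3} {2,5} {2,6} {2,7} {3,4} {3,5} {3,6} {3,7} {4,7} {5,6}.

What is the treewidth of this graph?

A width-3 tree decomposition is:
Bags: B1 = {2, 3, 5, 6}  B2 = {0, 2, 3, 6}  B3 = {0, 2, 3, 7}  B4 = {0, 3, 4, 7}  B5 = {0, 1, 2, 3}
Tree: B1–B2, B2–B3, B3–B4, B3–B5
Each bag holds 4 vertices, so the decomposition has width 3, which upper-bounds the treewidth. Conversely, {0, 1, 2, 3} is a clique of size 4, and the vertices of any clique must share a bag in every tree decomposition; so some bag has ≥ 4 vertices and tw(G) ≥ 3. The upper and lower bounds meet at 3, so that is the treewidth.

3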